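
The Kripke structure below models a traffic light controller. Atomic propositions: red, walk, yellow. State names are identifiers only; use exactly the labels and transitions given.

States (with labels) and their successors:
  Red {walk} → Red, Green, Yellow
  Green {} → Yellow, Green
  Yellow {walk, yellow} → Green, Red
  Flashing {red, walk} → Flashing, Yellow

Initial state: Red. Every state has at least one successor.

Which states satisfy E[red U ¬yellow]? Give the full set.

{Red, Green, Flashing}

States satisfying red: {Flashing}.
States satisfying ¬yellow: {Red, Green, Flashing}.
States satisfying E[red U ¬yellow]: {Red, Green, Flashing}.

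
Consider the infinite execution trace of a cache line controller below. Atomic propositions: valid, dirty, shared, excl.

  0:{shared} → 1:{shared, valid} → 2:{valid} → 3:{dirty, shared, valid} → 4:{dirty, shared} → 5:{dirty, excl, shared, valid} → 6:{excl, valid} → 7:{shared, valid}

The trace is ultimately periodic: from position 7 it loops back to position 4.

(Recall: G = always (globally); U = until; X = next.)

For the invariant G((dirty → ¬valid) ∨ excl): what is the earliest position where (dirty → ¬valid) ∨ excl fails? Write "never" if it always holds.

Check (dirty → ¬valid) ∨ excl at each position in order: 0 ✓, 1 ✓, 2 ✓.
At position 3 the labels are {dirty, shared, valid}, so (dirty → ¬valid) ∨ excl is false there. This is the first violation.

3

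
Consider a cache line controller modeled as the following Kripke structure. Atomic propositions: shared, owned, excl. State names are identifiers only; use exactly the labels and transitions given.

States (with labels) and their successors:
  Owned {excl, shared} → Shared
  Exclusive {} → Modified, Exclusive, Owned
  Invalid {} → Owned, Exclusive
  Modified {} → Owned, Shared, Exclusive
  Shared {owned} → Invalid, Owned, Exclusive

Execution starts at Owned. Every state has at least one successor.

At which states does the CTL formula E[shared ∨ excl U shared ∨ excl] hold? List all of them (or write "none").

{Owned}

States satisfying shared ∨ excl: {Owned}.
States satisfying E[shared ∨ excl U shared ∨ excl]: {Owned}.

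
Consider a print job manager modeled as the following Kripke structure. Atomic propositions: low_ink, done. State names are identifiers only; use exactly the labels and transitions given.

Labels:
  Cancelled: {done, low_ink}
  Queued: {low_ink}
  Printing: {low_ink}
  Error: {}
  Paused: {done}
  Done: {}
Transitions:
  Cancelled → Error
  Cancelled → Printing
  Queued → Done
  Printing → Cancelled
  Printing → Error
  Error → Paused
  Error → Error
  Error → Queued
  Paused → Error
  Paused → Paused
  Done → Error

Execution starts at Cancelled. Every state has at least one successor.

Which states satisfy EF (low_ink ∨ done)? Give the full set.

{Cancelled, Queued, Printing, Error, Paused, Done}

States satisfying low_ink ∨ done: {Cancelled, Queued, Printing, Paused}.
States satisfying EF (low_ink ∨ done): {Cancelled, Queued, Printing, Error, Paused, Done}.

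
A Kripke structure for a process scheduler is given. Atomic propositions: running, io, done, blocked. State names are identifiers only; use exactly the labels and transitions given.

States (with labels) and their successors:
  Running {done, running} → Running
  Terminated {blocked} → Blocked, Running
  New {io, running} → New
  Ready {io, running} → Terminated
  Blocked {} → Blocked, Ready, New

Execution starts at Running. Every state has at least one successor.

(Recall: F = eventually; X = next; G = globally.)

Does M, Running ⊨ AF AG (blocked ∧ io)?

States satisfying AG (blocked ∧ io): ∅.
States satisfying AF AG (blocked ∧ io): ∅.
There is a path from Running along which AG (blocked ∧ io) never holds.
Running ∉ Sat(AF AG (blocked ∧ io)).

Violated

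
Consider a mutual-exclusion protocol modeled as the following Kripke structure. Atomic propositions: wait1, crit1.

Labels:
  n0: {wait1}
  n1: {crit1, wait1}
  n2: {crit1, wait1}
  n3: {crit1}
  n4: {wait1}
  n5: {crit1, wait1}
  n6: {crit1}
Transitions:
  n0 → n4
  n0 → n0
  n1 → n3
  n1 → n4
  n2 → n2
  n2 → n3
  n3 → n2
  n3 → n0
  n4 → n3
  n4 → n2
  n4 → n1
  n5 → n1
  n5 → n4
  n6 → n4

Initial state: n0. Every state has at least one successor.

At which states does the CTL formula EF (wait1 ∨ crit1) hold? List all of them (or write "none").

States satisfying wait1 ∨ crit1: {n0, n1, n2, n3, n4, n5, n6}.
States satisfying EF (wait1 ∨ crit1): {n0, n1, n2, n3, n4, n5, n6}.

{n0, n1, n2, n3, n4, n5, n6}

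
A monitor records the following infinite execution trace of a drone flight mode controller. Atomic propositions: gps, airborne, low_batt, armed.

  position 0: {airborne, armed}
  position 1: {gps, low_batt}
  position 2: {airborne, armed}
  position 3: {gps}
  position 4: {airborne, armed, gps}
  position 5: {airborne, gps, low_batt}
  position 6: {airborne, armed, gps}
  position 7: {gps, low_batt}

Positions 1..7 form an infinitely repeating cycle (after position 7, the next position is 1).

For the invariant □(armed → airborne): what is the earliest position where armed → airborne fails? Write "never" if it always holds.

armed → airborne holds at every position 0..7, and those are all the positions the trace ever visits, so the invariant □(armed → airborne) is never violated.

never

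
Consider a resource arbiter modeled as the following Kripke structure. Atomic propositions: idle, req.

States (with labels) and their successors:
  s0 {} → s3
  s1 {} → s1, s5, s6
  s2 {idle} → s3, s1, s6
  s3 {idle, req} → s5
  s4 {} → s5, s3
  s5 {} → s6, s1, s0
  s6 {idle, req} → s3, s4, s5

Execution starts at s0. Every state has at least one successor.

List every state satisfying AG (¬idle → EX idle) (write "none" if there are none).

{s0, s1, s2, s3, s4, s5, s6}

States satisfying ¬idle → EX idle: {s0, s1, s2, s3, s4, s5, s6}.
States satisfying AG (¬idle → EX idle): {s0, s1, s2, s3, s4, s5, s6}.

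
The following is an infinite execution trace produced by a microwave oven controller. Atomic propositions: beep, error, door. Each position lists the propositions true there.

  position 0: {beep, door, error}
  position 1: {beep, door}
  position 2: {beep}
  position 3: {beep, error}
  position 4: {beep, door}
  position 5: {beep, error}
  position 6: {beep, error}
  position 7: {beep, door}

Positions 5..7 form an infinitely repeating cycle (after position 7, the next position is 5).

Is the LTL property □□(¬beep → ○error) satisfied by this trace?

Satisfied

□(¬beep → ○error) holds at every position 0..7, and those are all positions ever visited, so □□(¬beep → ○error) holds.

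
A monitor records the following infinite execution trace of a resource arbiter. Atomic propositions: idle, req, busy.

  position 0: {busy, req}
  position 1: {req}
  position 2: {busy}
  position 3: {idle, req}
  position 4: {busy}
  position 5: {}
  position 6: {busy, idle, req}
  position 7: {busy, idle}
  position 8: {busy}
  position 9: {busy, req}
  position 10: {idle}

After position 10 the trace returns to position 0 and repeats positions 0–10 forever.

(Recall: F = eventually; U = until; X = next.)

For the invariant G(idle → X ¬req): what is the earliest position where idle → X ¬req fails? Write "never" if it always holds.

Check idle → X ¬req at each position in order: 0 ✓, 1 ✓, 2 ✓, 3 ✓, 4 ✓, 5 ✓, 6 ✓, 7 ✓, 8 ✓, 9 ✓.
At position 10 the labels are {idle} and the next position 0 has {busy, req}, so idle → X ¬req is false there. This is the first violation.

10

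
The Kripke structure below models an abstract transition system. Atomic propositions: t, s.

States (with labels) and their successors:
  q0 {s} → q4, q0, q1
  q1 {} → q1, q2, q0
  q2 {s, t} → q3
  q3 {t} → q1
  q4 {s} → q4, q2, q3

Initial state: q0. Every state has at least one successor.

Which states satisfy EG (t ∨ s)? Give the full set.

{q0, q4}

States satisfying t ∨ s: {q0, q2, q3, q4}.
States satisfying EG (t ∨ s): {q0, q4}.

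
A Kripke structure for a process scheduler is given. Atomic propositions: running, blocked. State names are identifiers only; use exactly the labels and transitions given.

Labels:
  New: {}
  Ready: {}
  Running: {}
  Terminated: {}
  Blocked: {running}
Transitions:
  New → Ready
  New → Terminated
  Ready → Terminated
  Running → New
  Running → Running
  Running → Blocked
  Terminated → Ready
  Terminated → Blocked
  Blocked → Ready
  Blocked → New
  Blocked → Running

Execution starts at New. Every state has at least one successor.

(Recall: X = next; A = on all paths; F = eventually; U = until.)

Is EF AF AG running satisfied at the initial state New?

No

States satisfying AF AG running: ∅.
States satisfying EF AF AG running: ∅.
No suitable path/successor from New witnesses the formula.
New ∉ Sat(EF AF AG running).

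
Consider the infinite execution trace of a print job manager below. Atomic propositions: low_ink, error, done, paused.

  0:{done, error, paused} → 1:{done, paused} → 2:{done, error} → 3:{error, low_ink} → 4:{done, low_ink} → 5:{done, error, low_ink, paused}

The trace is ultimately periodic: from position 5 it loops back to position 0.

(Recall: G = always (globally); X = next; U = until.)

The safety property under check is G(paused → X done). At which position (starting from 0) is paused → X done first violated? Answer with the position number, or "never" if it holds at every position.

never

paused → X done holds at every position 0..5, and those are all the positions the trace ever visits, so the invariant G(paused → X done) is never violated.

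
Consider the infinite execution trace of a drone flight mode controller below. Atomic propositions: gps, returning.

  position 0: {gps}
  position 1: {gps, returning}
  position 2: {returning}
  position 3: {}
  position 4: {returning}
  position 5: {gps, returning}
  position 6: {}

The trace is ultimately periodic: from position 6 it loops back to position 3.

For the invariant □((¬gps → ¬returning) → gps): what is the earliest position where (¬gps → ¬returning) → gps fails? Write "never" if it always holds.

Check (¬gps → ¬returning) → gps at each position in order: 0 ✓, 1 ✓, 2 ✓.
At position 3 the labels are {}, so (¬gps → ¬returning) → gps is false there. This is the first violation.

3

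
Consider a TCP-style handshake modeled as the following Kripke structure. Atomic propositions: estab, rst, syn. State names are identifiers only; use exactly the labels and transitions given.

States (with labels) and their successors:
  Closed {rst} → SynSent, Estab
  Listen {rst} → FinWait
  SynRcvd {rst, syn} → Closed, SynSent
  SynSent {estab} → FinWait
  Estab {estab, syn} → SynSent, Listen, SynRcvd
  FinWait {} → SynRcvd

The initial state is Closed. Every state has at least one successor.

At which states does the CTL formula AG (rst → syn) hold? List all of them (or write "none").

none

States satisfying rst → syn: {SynRcvd, SynSent, Estab, FinWait}.
States satisfying AG (rst → syn): ∅.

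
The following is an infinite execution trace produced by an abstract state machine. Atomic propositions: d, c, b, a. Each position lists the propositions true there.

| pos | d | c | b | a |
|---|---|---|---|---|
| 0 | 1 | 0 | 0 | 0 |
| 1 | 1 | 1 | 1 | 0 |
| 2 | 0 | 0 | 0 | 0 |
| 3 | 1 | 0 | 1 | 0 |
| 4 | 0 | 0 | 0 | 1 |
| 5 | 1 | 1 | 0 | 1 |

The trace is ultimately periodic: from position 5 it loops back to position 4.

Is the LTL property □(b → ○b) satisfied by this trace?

b → ○b must hold at every position from 0 onward. It fails at position 1, so □(b → ○b) is false.
Positions where b holds: 1, 3.
Check ○b at each: 1→fails, 3→fails.

Violated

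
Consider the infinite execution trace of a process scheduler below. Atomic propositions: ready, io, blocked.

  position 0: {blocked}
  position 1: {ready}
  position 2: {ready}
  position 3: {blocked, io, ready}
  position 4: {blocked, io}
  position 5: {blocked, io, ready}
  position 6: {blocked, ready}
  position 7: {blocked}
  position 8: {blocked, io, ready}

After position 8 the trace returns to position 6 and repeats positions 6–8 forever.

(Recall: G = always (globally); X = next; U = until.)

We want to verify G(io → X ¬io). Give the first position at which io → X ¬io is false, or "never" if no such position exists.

Check io → X ¬io at each position in order: 0 ✓, 1 ✓, 2 ✓.
At position 3 the labels are {blocked, io, ready} and the next position 4 has {blocked, io}, so io → X ¬io is false there. This is the first violation.

3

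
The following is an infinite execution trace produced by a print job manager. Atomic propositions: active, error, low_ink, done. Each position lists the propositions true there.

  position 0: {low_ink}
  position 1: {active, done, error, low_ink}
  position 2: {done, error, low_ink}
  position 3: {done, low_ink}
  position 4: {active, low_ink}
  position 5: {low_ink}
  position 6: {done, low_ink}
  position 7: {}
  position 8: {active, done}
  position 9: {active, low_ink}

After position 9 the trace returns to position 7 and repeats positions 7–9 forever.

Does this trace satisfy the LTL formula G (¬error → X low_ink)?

Does not hold

¬error → X low_ink must hold at every position from 0 onward. It fails at position 6, so G (¬error → X low_ink) is false.
Positions where ¬error holds: 0, 3, 4, 5, 6, 7, 8, 9.
Check X low_ink at each: 0→ok, 3→ok, 4→ok, 5→ok, 6→fails, 7→fails, 8→ok, 9→fails.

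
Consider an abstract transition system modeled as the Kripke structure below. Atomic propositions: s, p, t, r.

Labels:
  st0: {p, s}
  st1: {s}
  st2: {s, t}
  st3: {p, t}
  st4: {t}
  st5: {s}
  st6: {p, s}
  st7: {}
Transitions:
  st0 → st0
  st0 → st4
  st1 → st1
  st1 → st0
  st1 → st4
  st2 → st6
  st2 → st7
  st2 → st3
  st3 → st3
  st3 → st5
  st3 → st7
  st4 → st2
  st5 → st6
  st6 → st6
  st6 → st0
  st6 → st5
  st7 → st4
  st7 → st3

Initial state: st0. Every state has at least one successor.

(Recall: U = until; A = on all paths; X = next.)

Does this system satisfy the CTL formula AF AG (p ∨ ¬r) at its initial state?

States satisfying AG (p ∨ ¬r): {st0, st1, st2, st3, st4, st5, st6, st7}.
States satisfying AF AG (p ∨ ¬r): {st0, st1, st2, st3, st4, st5, st6, st7}.
st0 ∈ Sat(AF AG (p ∨ ¬r)).

Yes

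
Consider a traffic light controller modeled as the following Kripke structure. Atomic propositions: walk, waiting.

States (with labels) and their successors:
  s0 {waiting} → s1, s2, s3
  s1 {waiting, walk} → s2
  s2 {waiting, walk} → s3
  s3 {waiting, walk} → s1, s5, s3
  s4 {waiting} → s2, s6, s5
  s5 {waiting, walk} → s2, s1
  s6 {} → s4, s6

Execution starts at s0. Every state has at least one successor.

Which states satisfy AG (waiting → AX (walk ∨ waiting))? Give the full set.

{s0, s1, s2, s3, s5}

States satisfying waiting → AX (walk ∨ waiting): {s0, s1, s2, s3, s5, s6}.
States satisfying AG (waiting → AX (walk ∨ waiting)): {s0, s1, s2, s3, s5}.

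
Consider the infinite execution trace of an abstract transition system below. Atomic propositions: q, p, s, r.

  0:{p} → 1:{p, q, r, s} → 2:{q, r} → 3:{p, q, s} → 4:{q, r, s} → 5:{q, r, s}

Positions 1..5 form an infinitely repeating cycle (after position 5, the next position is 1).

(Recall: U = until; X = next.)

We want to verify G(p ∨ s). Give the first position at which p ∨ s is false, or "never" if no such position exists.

2

Check p ∨ s at each position in order: 0 ✓, 1 ✓.
At position 2 the labels are {q, r}, so p ∨ s is false there. This is the first violation.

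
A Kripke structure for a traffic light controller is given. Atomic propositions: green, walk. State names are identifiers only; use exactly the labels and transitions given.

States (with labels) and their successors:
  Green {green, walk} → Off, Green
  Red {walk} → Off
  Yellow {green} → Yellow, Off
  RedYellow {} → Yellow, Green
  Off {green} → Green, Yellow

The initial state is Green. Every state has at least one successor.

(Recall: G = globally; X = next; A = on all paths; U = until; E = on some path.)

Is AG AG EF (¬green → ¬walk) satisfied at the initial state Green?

Holds

States satisfying AG EF (¬green → ¬walk): {Green, Red, Yellow, RedYellow, Off}.
States satisfying AG AG EF (¬green → ¬walk): {Green, Red, Yellow, RedYellow, Off}.
Every state reachable from Green satisfies AG EF (¬green → ¬walk).
Green ∈ Sat(AG AG EF (¬green → ¬walk)).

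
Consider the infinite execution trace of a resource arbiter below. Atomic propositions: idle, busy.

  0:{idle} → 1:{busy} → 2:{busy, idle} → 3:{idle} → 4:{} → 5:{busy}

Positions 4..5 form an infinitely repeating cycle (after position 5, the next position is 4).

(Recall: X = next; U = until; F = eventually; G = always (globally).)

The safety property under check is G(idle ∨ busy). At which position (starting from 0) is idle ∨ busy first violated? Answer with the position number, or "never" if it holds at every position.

4

Check idle ∨ busy at each position in order: 0 ✓, 1 ✓, 2 ✓, 3 ✓.
At position 4 the labels are {}, so idle ∨ busy is false there. This is the first violation.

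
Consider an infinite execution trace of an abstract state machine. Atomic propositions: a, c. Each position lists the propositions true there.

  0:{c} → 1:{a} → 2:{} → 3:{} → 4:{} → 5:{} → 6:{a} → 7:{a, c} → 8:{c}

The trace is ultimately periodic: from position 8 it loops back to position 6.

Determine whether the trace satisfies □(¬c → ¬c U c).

¬c → ¬c U c holds at every position 0..8, and those are all positions ever visited, so □(¬c → ¬c U c) holds.
Positions where ¬c holds: 1, 2, 3, 4, 5, 6.
Check ¬c U c at each: 1→ok, 2→ok, 3→ok, 4→ok, 5→ok, 6→ok.

Satisfied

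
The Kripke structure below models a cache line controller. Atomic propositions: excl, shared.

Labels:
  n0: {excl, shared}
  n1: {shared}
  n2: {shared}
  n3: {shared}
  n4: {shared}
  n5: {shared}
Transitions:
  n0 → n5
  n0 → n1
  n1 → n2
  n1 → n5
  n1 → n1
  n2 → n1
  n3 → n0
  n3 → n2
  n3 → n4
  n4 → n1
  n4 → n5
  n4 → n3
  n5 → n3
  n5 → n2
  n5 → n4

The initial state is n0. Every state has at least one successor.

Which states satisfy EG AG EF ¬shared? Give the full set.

States satisfying AG EF ¬shared: ∅.
States satisfying EG AG EF ¬shared: ∅.

none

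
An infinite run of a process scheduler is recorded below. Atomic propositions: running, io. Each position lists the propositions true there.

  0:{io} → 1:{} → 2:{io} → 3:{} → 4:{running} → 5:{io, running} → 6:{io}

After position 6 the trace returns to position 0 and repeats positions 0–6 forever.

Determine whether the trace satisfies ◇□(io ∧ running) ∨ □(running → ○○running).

□(io ∧ running) is false at every position 0..6, so it never becomes true and ◇□(io ∧ running) fails.
running → ○○running must hold at every position from 0 onward. It fails at position 4, so □(running → ○○running) is false.
Positions where running holds: 4, 5.
Check ○○running at each: 4→fails, 5→fails.
At position 0: ◇□(io ∧ running) is false; □(running → ○○running) is false; so ◇□(io ∧ running) ∨ □(running → ○○running) is false.

Does not hold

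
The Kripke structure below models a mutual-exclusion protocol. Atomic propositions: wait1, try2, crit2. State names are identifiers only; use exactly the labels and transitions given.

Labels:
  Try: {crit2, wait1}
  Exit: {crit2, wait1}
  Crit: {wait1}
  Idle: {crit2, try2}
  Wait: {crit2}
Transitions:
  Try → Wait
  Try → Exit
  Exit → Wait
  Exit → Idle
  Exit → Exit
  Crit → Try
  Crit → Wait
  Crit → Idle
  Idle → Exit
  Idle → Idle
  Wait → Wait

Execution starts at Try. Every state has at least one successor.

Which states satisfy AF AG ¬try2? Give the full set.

States satisfying AG ¬try2: {Wait}.
States satisfying AF AG ¬try2: {Wait}.

{Wait}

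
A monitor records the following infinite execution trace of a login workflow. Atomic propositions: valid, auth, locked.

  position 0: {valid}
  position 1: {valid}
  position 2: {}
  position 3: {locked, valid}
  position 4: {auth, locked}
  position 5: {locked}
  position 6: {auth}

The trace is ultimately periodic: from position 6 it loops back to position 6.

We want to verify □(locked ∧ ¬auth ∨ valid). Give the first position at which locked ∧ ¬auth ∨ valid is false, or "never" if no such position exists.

Check locked ∧ ¬auth ∨ valid at each position in order: 0 ✓, 1 ✓.
At position 2 the labels are {}, so locked ∧ ¬auth ∨ valid is false there. This is the first violation.

2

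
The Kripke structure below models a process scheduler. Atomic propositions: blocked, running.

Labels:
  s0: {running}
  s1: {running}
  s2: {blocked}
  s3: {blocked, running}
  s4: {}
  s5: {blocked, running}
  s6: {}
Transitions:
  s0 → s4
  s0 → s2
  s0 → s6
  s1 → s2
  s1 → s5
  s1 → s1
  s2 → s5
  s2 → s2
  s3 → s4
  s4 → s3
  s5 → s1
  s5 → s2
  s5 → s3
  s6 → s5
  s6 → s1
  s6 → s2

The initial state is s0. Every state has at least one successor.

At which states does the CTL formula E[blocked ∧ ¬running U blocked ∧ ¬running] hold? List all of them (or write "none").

States satisfying blocked ∧ ¬running: {s2}.
States satisfying E[blocked ∧ ¬running U blocked ∧ ¬running]: {s2}.

{s2}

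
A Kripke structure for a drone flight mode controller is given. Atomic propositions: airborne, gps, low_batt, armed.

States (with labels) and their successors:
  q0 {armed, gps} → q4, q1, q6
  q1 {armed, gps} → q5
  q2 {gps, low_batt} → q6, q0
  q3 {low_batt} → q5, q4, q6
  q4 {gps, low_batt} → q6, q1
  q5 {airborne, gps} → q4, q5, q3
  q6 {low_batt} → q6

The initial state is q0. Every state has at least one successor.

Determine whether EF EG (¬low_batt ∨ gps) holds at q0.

Holds

States satisfying EG (¬low_batt ∨ gps): {q0, q1, q2, q4, q5}.
States satisfying EF EG (¬low_batt ∨ gps): {q0, q1, q2, q3, q4, q5}.
Some path from q0 reaches a state where EG (¬low_batt ∨ gps) holds.
q0 ∈ Sat(EF EG (¬low_batt ∨ gps)).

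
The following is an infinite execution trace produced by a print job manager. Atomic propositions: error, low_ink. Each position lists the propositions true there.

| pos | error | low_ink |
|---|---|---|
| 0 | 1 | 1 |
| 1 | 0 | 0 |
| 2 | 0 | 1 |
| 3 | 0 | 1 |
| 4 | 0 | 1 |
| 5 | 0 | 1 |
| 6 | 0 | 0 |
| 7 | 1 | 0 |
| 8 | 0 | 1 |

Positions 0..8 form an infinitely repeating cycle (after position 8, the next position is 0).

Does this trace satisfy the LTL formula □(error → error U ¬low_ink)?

Yes

error → error U ¬low_ink holds at every position 0..8, and those are all positions ever visited, so □(error → error U ¬low_ink) holds.
Positions where error holds: 0, 7.
Check error U ¬low_ink at each: 0→ok, 7→ok.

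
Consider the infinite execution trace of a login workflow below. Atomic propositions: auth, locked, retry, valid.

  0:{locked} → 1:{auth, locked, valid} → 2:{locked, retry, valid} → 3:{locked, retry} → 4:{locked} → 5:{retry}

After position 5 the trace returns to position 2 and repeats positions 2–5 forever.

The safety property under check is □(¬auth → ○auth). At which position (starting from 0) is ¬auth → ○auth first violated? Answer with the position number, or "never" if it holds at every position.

Check ¬auth → ○auth at each position in order: 0 ✓, 1 ✓.
At position 2 the labels are {locked, retry, valid} and the next position 3 has {locked, retry}, so ¬auth → ○auth is false there. This is the first violation.

2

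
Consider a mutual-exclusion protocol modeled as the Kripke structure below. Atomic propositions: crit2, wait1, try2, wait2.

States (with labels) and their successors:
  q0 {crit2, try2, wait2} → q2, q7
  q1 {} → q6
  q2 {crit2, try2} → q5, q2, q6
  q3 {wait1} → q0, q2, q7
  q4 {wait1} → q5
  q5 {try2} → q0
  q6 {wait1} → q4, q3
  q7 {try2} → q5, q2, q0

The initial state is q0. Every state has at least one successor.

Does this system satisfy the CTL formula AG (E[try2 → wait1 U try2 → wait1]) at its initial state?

Does not hold

States satisfying E[try2 → wait1 U try2 → wait1]: {q1, q3, q4, q6}.
States satisfying AG (E[try2 → wait1 U try2 → wait1]): ∅.
q0 is reachable from q0 and violates E[try2 → wait1 U try2 → wait1], so AG fails at q0.
q0 ∉ Sat(AG (E[try2 → wait1 U try2 → wait1])).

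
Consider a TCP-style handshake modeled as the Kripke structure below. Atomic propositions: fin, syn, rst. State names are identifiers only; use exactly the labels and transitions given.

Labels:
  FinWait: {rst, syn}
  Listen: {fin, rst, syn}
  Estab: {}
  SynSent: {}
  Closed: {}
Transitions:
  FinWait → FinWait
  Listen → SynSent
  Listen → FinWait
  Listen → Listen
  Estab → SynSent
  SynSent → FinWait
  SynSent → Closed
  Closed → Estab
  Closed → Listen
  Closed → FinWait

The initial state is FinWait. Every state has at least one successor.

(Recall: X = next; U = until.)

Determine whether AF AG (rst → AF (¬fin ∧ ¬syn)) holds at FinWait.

Violated

States satisfying AG (rst → AF (¬fin ∧ ¬syn)): ∅.
States satisfying AF AG (rst → AF (¬fin ∧ ¬syn)): ∅.
There is a path from FinWait along which AG (rst → AF (¬fin ∧ ¬syn)) never holds.
FinWait ∉ Sat(AF AG (rst → AF (¬fin ∧ ¬syn))).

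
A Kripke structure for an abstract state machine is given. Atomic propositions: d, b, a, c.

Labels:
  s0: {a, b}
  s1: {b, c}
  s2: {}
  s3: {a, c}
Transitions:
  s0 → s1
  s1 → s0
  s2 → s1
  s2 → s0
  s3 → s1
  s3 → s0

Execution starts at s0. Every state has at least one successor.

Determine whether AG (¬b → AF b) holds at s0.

Satisfied

States satisfying ¬b → AF b: {s0, s1, s2, s3}.
States satisfying AG (¬b → AF b): {s0, s1, s2, s3}.
Every state reachable from s0 satisfies ¬b → AF b.
s0 ∈ Sat(AG (¬b → AF b)).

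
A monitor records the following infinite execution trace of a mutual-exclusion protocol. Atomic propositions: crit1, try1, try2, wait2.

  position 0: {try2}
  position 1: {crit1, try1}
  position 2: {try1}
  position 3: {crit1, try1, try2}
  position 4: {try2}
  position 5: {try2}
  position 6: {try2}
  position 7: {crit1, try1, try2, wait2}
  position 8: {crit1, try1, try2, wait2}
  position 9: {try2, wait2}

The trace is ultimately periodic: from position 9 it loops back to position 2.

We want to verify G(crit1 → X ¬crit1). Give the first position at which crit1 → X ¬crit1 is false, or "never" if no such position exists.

Check crit1 → X ¬crit1 at each position in order: 0 ✓, 1 ✓, 2 ✓, 3 ✓, 4 ✓, 5 ✓, 6 ✓.
At position 7 the labels are {crit1, try1, try2, wait2} and the next position 8 has {crit1, try1, try2, wait2}, so crit1 → X ¬crit1 is false there. This is the first violation.

7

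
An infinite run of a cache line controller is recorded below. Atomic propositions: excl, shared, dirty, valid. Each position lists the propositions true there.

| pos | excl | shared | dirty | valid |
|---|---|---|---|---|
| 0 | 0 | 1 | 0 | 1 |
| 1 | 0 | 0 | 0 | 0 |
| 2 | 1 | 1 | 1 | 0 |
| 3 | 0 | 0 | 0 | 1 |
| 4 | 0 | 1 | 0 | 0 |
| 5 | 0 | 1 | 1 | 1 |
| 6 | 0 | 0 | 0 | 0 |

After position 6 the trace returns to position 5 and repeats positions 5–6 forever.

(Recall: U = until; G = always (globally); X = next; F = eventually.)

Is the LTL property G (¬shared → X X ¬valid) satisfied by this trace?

No

¬shared → X X ¬valid must hold at every position from 0 onward. It fails at position 1, so G (¬shared → X X ¬valid) is false.
Positions where ¬shared holds: 1, 3, 6.
Check X X ¬valid at each: 1→fails, 3→fails, 6→ok.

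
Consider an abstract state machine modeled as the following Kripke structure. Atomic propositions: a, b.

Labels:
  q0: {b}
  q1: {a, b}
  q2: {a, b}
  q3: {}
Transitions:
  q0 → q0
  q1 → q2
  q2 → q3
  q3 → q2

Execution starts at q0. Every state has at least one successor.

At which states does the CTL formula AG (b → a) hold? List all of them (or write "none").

{q1, q2, q3}

States satisfying b → a: {q1, q2, q3}.
States satisfying AG (b → a): {q1, q2, q3}.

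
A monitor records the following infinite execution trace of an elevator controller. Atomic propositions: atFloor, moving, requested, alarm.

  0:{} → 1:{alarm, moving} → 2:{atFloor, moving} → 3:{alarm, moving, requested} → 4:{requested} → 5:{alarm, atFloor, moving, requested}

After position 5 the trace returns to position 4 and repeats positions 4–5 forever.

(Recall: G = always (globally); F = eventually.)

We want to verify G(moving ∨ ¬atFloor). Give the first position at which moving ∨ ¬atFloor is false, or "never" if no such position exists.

moving ∨ ¬atFloor holds at every position 0..5, and those are all the positions the trace ever visits, so the invariant G(moving ∨ ¬atFloor) is never violated.

never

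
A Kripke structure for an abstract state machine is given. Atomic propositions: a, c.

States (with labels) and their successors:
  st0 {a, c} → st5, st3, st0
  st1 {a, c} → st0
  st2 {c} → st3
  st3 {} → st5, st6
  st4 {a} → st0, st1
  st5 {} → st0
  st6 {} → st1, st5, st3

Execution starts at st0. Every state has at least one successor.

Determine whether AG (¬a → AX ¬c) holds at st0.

Does not hold

States satisfying ¬a → AX ¬c: {st0, st1, st2, st3, st4}.
States satisfying AG (¬a → AX ¬c): ∅.
st5 is reachable from st0 and violates ¬a → AX ¬c, so AG fails at st0.
st0 ∉ Sat(AG (¬a → AX ¬c)).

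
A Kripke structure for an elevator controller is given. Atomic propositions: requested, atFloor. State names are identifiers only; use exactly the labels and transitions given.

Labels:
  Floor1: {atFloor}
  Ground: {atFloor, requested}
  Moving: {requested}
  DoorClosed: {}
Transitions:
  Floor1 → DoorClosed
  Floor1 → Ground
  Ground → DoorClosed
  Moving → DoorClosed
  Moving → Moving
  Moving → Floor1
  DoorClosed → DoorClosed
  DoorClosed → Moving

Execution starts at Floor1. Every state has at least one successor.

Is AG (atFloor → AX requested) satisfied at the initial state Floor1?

Violated

States satisfying atFloor → AX requested: {Moving, DoorClosed}.
States satisfying AG (atFloor → AX requested): ∅.
Floor1 is reachable from Floor1 and violates atFloor → AX requested, so AG fails at Floor1.
Floor1 ∉ Sat(AG (atFloor → AX requested)).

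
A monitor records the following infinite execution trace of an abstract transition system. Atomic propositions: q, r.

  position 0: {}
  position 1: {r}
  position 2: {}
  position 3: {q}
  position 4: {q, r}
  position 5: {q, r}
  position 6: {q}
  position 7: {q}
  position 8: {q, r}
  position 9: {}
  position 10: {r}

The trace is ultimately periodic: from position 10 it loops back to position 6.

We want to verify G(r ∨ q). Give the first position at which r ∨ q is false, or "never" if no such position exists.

0

At position 0 the labels are {}, so r ∨ q is false there. This is the first violation.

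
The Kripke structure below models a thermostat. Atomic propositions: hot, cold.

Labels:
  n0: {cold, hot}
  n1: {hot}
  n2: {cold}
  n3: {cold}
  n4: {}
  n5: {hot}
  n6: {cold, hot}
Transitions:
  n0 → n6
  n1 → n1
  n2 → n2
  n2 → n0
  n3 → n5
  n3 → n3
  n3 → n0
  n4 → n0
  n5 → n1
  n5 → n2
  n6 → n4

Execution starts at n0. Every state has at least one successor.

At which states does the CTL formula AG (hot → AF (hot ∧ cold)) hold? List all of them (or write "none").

States satisfying hot → AF (hot ∧ cold): {n0, n2, n3, n4, n6}.
States satisfying AG (hot → AF (hot ∧ cold)): {n0, n2, n4, n6}.

{n0, n2, n4, n6}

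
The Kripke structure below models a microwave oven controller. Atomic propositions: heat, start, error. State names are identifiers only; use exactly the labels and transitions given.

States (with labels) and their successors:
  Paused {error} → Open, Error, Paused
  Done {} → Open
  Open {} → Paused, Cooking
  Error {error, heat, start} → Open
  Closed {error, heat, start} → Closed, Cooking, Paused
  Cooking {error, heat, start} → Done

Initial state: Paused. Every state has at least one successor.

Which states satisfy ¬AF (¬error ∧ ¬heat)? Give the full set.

{Paused, Closed}

States satisfying ¬error ∧ ¬heat: {Done, Open}.
States satisfying AF (¬error ∧ ¬heat): {Done, Open, Error, Cooking}.
States satisfying ¬AF (¬error ∧ ¬heat): {Paused, Closed}.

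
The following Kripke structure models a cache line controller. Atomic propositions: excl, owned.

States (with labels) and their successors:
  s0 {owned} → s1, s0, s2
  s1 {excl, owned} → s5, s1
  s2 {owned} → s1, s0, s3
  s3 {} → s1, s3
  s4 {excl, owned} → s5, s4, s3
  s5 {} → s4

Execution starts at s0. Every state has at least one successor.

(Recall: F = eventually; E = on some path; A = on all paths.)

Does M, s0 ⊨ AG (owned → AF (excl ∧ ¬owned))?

No

States satisfying owned → AF (excl ∧ ¬owned): {s3, s5}.
States satisfying AG (owned → AF (excl ∧ ¬owned)): ∅.
s0 is reachable from s0 and violates owned → AF (excl ∧ ¬owned), so AG fails at s0.
s0 ∉ Sat(AG (owned → AF (excl ∧ ¬owned))).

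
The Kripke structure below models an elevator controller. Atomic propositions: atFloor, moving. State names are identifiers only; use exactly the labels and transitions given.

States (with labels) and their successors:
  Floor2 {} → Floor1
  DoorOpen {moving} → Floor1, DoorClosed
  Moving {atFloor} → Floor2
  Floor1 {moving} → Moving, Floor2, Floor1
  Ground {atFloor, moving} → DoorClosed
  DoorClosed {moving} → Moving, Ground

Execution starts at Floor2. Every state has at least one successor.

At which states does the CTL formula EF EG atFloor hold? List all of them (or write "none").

none

States satisfying EG atFloor: ∅.
States satisfying EF EG atFloor: ∅.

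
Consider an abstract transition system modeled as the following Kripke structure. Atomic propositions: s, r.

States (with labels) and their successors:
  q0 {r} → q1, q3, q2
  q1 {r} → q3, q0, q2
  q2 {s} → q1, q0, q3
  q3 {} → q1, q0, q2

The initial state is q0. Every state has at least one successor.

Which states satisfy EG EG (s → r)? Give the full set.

{q0, q1, q3}

States satisfying EG (s → r): {q0, q1, q3}.
States satisfying EG EG (s → r): {q0, q1, q3}.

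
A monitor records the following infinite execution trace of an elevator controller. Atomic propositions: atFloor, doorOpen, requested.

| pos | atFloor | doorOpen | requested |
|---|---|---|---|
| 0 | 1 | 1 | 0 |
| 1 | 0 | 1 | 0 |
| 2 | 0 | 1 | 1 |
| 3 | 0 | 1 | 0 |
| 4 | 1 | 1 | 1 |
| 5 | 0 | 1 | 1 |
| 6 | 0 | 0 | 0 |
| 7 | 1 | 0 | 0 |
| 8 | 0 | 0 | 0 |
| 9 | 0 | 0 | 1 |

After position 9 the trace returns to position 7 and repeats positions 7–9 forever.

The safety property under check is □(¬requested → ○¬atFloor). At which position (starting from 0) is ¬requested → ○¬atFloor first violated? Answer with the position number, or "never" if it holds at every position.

Check ¬requested → ○¬atFloor at each position in order: 0 ✓, 1 ✓, 2 ✓.
At position 3 the labels are {doorOpen} and the next position 4 has {atFloor, doorOpen, requested}, so ¬requested → ○¬atFloor is false there. This is the first violation.

3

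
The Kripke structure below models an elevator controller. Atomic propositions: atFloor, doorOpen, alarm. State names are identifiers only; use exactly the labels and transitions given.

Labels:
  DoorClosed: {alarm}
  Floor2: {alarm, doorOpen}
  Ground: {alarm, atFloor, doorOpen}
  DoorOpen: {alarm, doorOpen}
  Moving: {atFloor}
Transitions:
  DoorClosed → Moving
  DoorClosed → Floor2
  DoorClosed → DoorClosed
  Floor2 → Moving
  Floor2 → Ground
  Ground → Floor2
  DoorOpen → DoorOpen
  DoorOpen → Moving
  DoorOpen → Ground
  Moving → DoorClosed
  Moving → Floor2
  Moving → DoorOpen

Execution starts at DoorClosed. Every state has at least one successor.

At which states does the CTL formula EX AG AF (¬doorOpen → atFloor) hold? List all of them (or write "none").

States satisfying AG AF (¬doorOpen → atFloor): ∅.
States satisfying EX AG AF (¬doorOpen → atFloor): ∅.

none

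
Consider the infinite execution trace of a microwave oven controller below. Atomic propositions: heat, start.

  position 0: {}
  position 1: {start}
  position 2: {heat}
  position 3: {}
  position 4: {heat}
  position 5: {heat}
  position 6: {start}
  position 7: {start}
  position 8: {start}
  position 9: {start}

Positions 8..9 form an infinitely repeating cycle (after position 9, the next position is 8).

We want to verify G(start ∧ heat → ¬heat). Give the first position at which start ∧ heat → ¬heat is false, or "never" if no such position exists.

start ∧ heat → ¬heat holds at every position 0..9, and those are all the positions the trace ever visits, so the invariant G(start ∧ heat → ¬heat) is never violated.

never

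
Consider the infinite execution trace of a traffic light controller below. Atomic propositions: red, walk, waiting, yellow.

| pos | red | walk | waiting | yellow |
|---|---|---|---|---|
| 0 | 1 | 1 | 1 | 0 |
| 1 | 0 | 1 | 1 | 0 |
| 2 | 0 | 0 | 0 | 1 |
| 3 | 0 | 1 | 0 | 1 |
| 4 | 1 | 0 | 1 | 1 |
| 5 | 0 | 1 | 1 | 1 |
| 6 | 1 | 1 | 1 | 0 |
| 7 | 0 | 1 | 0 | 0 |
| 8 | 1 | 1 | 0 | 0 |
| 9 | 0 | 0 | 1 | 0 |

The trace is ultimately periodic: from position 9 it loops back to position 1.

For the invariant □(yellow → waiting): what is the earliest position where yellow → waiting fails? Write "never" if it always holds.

Check yellow → waiting at each position in order: 0 ✓, 1 ✓.
At position 2 the labels are {yellow}, so yellow → waiting is false there. This is the first violation.

2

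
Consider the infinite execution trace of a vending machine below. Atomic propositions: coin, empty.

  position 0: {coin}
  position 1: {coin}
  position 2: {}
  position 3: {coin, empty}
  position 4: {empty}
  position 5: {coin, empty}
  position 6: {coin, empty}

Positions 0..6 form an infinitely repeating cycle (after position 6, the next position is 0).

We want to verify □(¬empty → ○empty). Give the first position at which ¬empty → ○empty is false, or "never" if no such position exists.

At position 0 the labels are {coin} and the next position 1 has {coin}, so ¬empty → ○empty is false there. This is the first violation.

0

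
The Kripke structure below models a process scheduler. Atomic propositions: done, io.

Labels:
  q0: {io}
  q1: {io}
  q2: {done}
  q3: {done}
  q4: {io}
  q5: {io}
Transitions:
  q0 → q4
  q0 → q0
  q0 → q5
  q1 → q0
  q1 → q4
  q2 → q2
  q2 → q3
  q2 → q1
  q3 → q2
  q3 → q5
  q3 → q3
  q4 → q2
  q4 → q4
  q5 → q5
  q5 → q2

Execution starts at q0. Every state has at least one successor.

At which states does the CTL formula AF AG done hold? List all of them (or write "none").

States satisfying AG done: ∅.
States satisfying AF AG done: ∅.

none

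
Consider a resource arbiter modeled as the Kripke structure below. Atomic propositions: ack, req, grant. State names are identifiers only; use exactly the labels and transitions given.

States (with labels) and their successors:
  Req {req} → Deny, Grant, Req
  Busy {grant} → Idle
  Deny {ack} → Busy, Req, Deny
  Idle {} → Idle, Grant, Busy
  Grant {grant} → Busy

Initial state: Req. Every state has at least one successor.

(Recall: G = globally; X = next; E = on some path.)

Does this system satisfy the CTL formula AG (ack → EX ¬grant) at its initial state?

States satisfying ack → EX ¬grant: {Req, Busy, Deny, Idle, Grant}.
States satisfying AG (ack → EX ¬grant): {Req, Busy, Deny, Idle, Grant}.
Every state reachable from Req satisfies ack → EX ¬grant.
Req ∈ Sat(AG (ack → EX ¬grant)).

Holds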